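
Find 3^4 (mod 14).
4 = 4 (binary 100). Repeated squaring mod 14: 3^1 ≡ 3; 3^2 ≡ 3² = 9 ≡ 9; 3^4 ≡ 9² = 81 ≡ 11. So 3^4 ≡ 11 (mod 14).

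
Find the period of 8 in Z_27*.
Powers of 8 mod 27: 8^1≡8, 8^2≡10, 8^3≡26, 8^4≡19, 8^5≡17, 8^6≡1. Order = 6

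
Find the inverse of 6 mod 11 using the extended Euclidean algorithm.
Extended GCD: 6(2) + 11(-1) = 1. So 6^(-1) ≡ 2 ≡ 2 (mod 11). Verify: 6 × 2 = 12 ≡ 1 (mod 11)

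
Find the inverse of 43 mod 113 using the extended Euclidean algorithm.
Extended GCD: 43(-21) + 113(8) = 1. So 43^(-1) ≡ 92 ≡ 92 (mod 113). Verify: 43 × 92 = 3956 ≡ 1 (mod 113)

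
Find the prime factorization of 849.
3 × 283

Divide by primes starting from smallest:
849 ÷ 3 = 283
283 ÷ 283 = 1

849 = 3 × 283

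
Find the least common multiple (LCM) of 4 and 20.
20

First find GCD(4, 20) using the Euclidean algorithm:
4 = 0 × 20 + 4
20 = 5 × 4 + 0
GCD(4, 20) = 4

LCM formula: LCM(a, b) = (a × b) / GCD(a, b)
LCM(4, 20) = (4 × 20) / 4
LCM(4, 20) = 80 / 4
LCM(4, 20) = 20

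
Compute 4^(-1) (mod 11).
4^(-1) ≡ 3 (mod 11). Verification: 4 × 3 = 12 ≡ 1 (mod 11)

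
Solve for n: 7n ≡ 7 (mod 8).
1

Since gcd(7, 8) = 1 divides 7, a solution exists.
Multiply both sides by the inverse of 7 mod 8:
  7^(-1) mod 8 = 7
  x ≡ 7 × 7 ≡ 49 ≡ 1 (mod 8)
Verification: 7 × 1 = 7 = 0 × 8 + 7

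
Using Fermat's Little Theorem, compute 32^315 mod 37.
By Fermat: 32^{36} ≡ 1 (mod 37). 315 = 8×36 + 27. So 32^{315} ≡ 32^{27} ≡ 6 (mod 37)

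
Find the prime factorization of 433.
433

Divide by primes starting from smallest:
433 ÷ 433 = 1

433 = 433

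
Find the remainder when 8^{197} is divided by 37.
By Fermat: 8^{36} ≡ 1 (mod 37). 197 = 5×36 + 17. So 8^{197} ≡ 8^{17} ≡ 23 (mod 37)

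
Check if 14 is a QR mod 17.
By Euler's criterion: 14^{8} ≡ 16 (mod 17). Since this equals -1 (≡ 16), 14 is not a QR.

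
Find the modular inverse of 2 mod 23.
2^(-1) ≡ 12 (mod 23). Verification: 2 × 12 = 24 ≡ 1 (mod 23)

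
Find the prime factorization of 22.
2 × 11

Divide by primes starting from smallest:
22 ÷ 2 = 11
11 ÷ 11 = 1

22 = 2 × 11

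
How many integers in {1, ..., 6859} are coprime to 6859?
6498

Prime factorization: 6859 = 19^3
Using the formula φ(n) = n × Π(1 - 1/p) for each prime factor p:
φ(6859) = 6859 × (1 - 1/19)
φ(6859) = 6498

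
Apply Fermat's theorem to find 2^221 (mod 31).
By Fermat: 2^{30} ≡ 1 (mod 31). 221 ≡ 11 (mod 30). So 2^{221} ≡ 2^{11} ≡ 2 (mod 31)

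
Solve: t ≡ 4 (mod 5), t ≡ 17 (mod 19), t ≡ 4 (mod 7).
M = 5 × 19 × 7 = 665. M₁ = 133, y₁ ≡ 2 (mod 5). M₂ = 35, y₂ ≡ 6 (mod 19). M₃ = 95, y₃ ≡ 2 (mod 7). t = 4×133×2 + 17×35×6 + 4×95×2 ≡ 74 (mod 665)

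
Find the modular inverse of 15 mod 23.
15^(-1) ≡ 20 (mod 23). Verification: 15 × 20 = 300 ≡ 1 (mod 23)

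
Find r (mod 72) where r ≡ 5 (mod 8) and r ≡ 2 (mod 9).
M = 8 × 9 = 72. M₁ = 9, y₁ ≡ 1 (mod 8). M₂ = 8, y₂ ≡ 8 (mod 9). r = 5×9×1 + 2×8×8 ≡ 29 (mod 72)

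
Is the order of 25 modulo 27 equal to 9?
Yes, ord_27(25) = 9.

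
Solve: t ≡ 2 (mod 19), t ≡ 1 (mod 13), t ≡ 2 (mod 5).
M = 19 × 13 × 5 = 1235. M₁ = 65, y₁ ≡ 12 (mod 19). M₂ = 95, y₂ ≡ 10 (mod 13). M₃ = 247, y₃ ≡ 3 (mod 5). t = 2×65×12 + 1×95×10 + 2×247×3 ≡ 287 (mod 1235)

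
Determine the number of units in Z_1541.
1452

Prime factorization: 1541 = 23 × 67
Using the formula φ(n) = n × Π(1 - 1/p) for each prime factor p:
φ(1541) = 1541 × (1 - 1/23) × (1 - 1/67)
φ(1541) = 1452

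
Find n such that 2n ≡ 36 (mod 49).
18

Since gcd(2, 49) = 1 divides 36, a solution exists.
Multiply both sides by the inverse of 2 mod 49:
  2^(-1) mod 49 = 25
  x ≡ 25 × 36 ≡ 900 ≡ 18 (mod 49)
Verification: 2 × 18 = 36 = 0 × 49 + 36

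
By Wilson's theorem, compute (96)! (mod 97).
By Wilson's theorem, (96)! ≡ -1 ≡ 96 (mod 97)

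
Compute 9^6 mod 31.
6 = 4 + 2 (binary 110). Repeated squaring mod 31: 9^1 ≡ 9; 9^2 ≡ 9² = 81 ≡ 19; 9^4 ≡ 19² = 361 ≡ 20. Multiply: 9^6 = 9^4 × 9^2 ≡ 20 × 19 (mod 31): 20 × 19 = 380 ≡ 8. So 9^6 ≡ 8 (mod 31).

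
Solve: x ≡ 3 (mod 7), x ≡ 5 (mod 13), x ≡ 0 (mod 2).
M = 7 × 13 × 2 = 182. M₁ = 26, y₁ ≡ 3 (mod 7). M₂ = 14, y₂ ≡ 1 (mod 13). M₃ = 91, y₃ ≡ 1 (mod 2). x = 3×26×3 + 5×14×1 + 0×91×1 ≡ 122 (mod 182)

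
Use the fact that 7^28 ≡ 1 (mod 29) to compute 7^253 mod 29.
By Fermat: 7^{28} ≡ 1 (mod 29). 253 ≡ 1 (mod 28). So 7^{253} ≡ 7^{1} ≡ 7 (mod 29)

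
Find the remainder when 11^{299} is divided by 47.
By Fermat: 11^{46} ≡ 1 (mod 47). 299 = 6×46 + 23. So 11^{299} ≡ 11^{23} ≡ 46 (mod 47)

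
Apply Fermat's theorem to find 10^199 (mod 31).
By Fermat: 10^{30} ≡ 1 (mod 31). 199 ≡ 19 (mod 30). So 10^{199} ≡ 10^{19} ≡ 18 (mod 31)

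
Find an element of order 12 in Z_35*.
23 has order 12 mod 35 since 23^{12} ≡ 1 (mod 35) and no smaller power works.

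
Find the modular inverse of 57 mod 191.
57^(-1) ≡ 124 (mod 191). Verification: 57 × 124 = 7068 ≡ 1 (mod 191)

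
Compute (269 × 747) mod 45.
18

(269 × 747) = 200943
200943 mod 45 = 18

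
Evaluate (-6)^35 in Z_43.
Using repeated squaring. (-6) ≡ 37 (mod 43). 35 = 32 + 2 + 1 (binary 100011). Repeated squaring mod 43: 37^1 ≡ 37; 37^2 ≡ 37² = 1369 ≡ 36; 37^4 ≡ 36² = 1296 ≡ 6; 37^8 ≡ 6² = 36 ≡ 36; 37^16 ≡ 36² = 1296 ≡ 6; 37^32 ≡ 6² = 36 ≡ 36. Multiply: (-6)^35 ≡ 37^32 × 37^2 × 37^1 ≡ 36 × 36 × 37 (mod 43): 36 × 36 = 1296 ≡ 6; 6 × 37 = 222 ≡ 7. So (-6)^35 ≡ 7 (mod 43).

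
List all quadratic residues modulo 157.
QRs mod 157: {1, 3, 4, 9, 10, 11, 12, 13, 14, 16, 17, 19, 25, 27, 30, 31, 33, 35, 36, 37, 39, 40, 42, 44, 46, 47, 48, 49, 51, 52, 56, 57, 58, 64, 67, 68, 71, 75, 76, 81, 82, 86, 89, 90, 93, 99, 100, 101, 105, 106, 108, 109, 110, 111, 113, 115, 117, 118, 120, 121, 122, 124, 126, 127, 130, 132, 138, 140, 141, 143, 144, 145, 146, 147, 148, 153, 154, 156}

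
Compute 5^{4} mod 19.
17

Using successive squaring:
Binary expansion of 4: 100
Powers of 5 mod 19 (each is the square of the previous):
  5^1 ≡ 5 (mod 19)
  5^2 ≡ 5² = 25 ≡ 6 (mod 19)
  5^4 ≡ 6² = 36 ≡ 17 (mod 19)
4 is a power of 2, so 5^4 is the last square: ≡ 17 (mod 19)
Result: 5^4 ≡ 17 (mod 19)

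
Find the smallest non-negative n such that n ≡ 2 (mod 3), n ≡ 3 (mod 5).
8

Using the Chinese Remainder Theorem:
M = product of moduli = 15
For equation 1: M_1 = 5, 5 ≡ 2 (mod 3), inverse of 5 mod 3 is 2 (check: 2 × 2 = 4 ≡ 1 (mod 3))
For equation 2: M_2 = 3, 3 ≡ 3 (mod 5), inverse of 3 mod 5 is 2 (check: 3 × 2 = 6 ≡ 1 (mod 5))
Combine: n ≡ Σ r_i×M_i×(M_i⁻¹ mod m_i) = 2×5×2 + 3×3×2 = 20 + 18 = 38
38 mod 15 = 8
n ≡ 8 (mod 15)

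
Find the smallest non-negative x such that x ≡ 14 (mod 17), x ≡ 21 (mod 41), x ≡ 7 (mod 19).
3465

Using the Chinese Remainder Theorem:
M = product of moduli = 13243
For equation 1: M_1 = 779, 779 ≡ 14 (mod 17), inverse of 779 mod 17 is 11 (check: 14 × 11 = 154 ≡ 1 (mod 17))
For equation 2: M_2 = 323, 323 ≡ 36 (mod 41), inverse of 323 mod 41 is 8 (check: 36 × 8 = 288 ≡ 1 (mod 41))
For equation 3: M_3 = 697, 697 ≡ 13 (mod 19), inverse of 697 mod 19 is 3 (check: 13 × 3 = 39 ≡ 1 (mod 19))
Combine: x ≡ Σ r_i×M_i×(M_i⁻¹ mod m_i) = 14×779×11 + 21×323×8 + 7×697×3 = 119966 + 54264 + 14637 = 188867
188867 mod 13243 = 3465
x ≡ 3465 (mod 13243)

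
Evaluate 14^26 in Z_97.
Using repeated squaring. 26 = 16 + 8 + 2 (binary 11010). Repeated squaring mod 97: 14^1 ≡ 14; 14^2 ≡ 14² = 196 ≡ 2; 14^4 ≡ 2² = 4 ≡ 4; 14^8 ≡ 4² = 16 ≡ 16; 14^16 ≡ 16² = 256 ≡ 62. Multiply: 14^26 = 14^16 × 14^8 × 14^2 ≡ 62 × 16 × 2 (mod 97): 62 × 16 = 992 ≡ 22; 22 × 2 = 44 ≡ 44. So 14^26 ≡ 44 (mod 97).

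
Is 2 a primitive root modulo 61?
p - 1 = 60 has prime divisors 2, 3, 5. Check 2^(60/q) mod 61 for each: 2^(60/2) = 2^30 ≡ 60, 2^(60/3) = 2^20 ≡ 47, 2^(60/5) = 2^12 ≡ 9 (mod 61). None of these is 1, so 2 has order 60 = φ(61), so it is a primitive root mod 61.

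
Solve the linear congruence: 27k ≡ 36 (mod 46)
32

Since gcd(27, 46) = 1 divides 36, a solution exists.
Multiply both sides by the inverse of 27 mod 46:
  27^(-1) mod 46 = 29
  x ≡ 29 × 36 ≡ 1044 ≡ 32 (mod 46)
Verification: 27 × 32 = 864 = 18 × 46 + 36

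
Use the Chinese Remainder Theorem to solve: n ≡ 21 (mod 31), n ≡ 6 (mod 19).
424

Using the Chinese Remainder Theorem:
M = product of moduli = 589
For equation 1: M_1 = 19, 19 ≡ 19 (mod 31), inverse of 19 mod 31 is 18 (check: 19 × 18 = 342 ≡ 1 (mod 31))
For equation 2: M_2 = 31, 31 ≡ 12 (mod 19), inverse of 31 mod 19 is 8 (check: 12 × 8 = 96 ≡ 1 (mod 19))
Combine: n ≡ Σ r_i×M_i×(M_i⁻¹ mod m_i) = 21×19×18 + 6×31×8 = 7182 + 1488 = 8670
8670 mod 589 = 424
n ≡ 424 (mod 589)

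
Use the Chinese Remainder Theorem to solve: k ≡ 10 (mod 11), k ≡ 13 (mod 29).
274

Using the Chinese Remainder Theorem:
M = product of moduli = 319
For equation 1: M_1 = 29, 29 ≡ 7 (mod 11), inverse of 29 mod 11 is 8 (check: 7 × 8 = 56 ≡ 1 (mod 11))
For equation 2: M_2 = 11, 11 ≡ 11 (mod 29), inverse of 11 mod 29 is 8 (check: 11 × 8 = 88 ≡ 1 (mod 29))
Combine: k ≡ Σ r_i×M_i×(M_i⁻¹ mod m_i) = 10×29×8 + 13×11×8 = 2320 + 1144 = 3464
3464 mod 319 = 274
k ≡ 274 (mod 319)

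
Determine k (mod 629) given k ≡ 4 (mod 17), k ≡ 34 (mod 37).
293

Using the Chinese Remainder Theorem:
M = product of moduli = 629
For equation 1: M_1 = 37, 37 ≡ 3 (mod 17), inverse of 37 mod 17 is 6 (check: 3 × 6 = 18 ≡ 1 (mod 17))
For equation 2: M_2 = 17, 17 ≡ 17 (mod 37), inverse of 17 mod 37 is 24 (check: 17 × 24 = 408 ≡ 1 (mod 37))
Combine: k ≡ Σ r_i×M_i×(M_i⁻¹ mod m_i) = 4×37×6 + 34×17×24 = 888 + 13872 = 14760
14760 mod 629 = 293
k ≡ 293 (mod 629)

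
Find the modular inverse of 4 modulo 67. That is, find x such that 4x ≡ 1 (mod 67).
17

Using Extended Euclidean Algorithm:
gcd(4, 67) = 1
Bezout coefficients: 4 × 17 + 67 × -1 = 1
So 4 × 17 ≡ 1 (mod 67)
The inverse is 17 mod 67 = 17
Verification: 4 × 17 = 68 = 1 × 67 + 1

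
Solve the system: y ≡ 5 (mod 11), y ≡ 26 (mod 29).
M = 11 × 29 = 319. M₁ = 29, y₁ ≡ 8 (mod 11). M₂ = 11, y₂ ≡ 8 (mod 29). y = 5×29×8 + 26×11×8 ≡ 258 (mod 319)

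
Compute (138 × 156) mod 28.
24

(138 × 156) = 21528
21528 mod 28 = 24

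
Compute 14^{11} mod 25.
14

Using successive squaring:
Binary expansion of 11: 1011
Powers of 14 mod 25 (each is the square of the previous):
  14^1 ≡ 14 (mod 25)
  14^2 ≡ 14² = 196 ≡ 21 (mod 25)
  14^4 ≡ 21² = 441 ≡ 16 (mod 25)
  14^8 ≡ 16² = 256 ≡ 6 (mod 25)
11 = 8 + 2 + 1, so 14^11 = 14^8 × 14^2 × 14^1 ≡ 6 × 21 × 14 (mod 25)
Multiplying step by step:
  6 × 21 = 126 ≡ 1 (mod 25)
  1 × 14 = 14 ≡ 14 (mod 25)
Result: 14^11 ≡ 14 (mod 25)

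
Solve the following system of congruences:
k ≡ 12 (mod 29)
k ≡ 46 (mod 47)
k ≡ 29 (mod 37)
21008

Using the Chinese Remainder Theorem:
M = product of moduli = 50431
For equation 1: M_1 = 1739, 1739 ≡ 28 (mod 29), inverse of 1739 mod 29 is 28 (check: 28 × 28 = 784 ≡ 1 (mod 29))
For equation 2: M_2 = 1073, 1073 ≡ 39 (mod 47), inverse of 1073 mod 47 is 41 (check: 39 × 41 = 1599 ≡ 1 (mod 47))
For equation 3: M_3 = 1363, 1363 ≡ 31 (mod 37), inverse of 1363 mod 37 is 6 (check: 31 × 6 = 186 ≡ 1 (mod 37))
Combine: k ≡ Σ r_i×M_i×(M_i⁻¹ mod m_i) = 12×1739×28 + 46×1073×41 + 29×1363×6 = 584304 + 2023678 + 237162 = 2845144
2845144 mod 50431 = 21008
k ≡ 21008 (mod 50431)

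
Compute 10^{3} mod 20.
0

Using successive squaring:
Binary expansion of 3: 11
Powers of 10 mod 20 (each is the square of the previous):
  10^1 ≡ 10 (mod 20)
  10^2 ≡ 10² = 100 ≡ 0 (mod 20)
3 = 2 + 1, so 10^3 = 10^2 × 10^1 ≡ 0 × 10 (mod 20)
Multiplying step by step:
  0 × 10 = 0 ≡ 0 (mod 20)
Result: 10^3 ≡ 0 (mod 20)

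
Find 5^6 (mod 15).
6 = 4 + 2 (binary 110). Repeated squaring mod 15: 5^1 ≡ 5; 5^2 ≡ 5² = 25 ≡ 10; 5^4 ≡ 10² = 100 ≡ 10. Multiply: 5^6 = 5^4 × 5^2 ≡ 10 × 10 (mod 15): 10 × 10 = 100 ≡ 10. So 5^6 ≡ 10 (mod 15).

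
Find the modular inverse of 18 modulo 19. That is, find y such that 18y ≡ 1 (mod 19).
18

Using Extended Euclidean Algorithm:
gcd(18, 19) = 1
Bezout coefficients: 18 × -1 + 19 × 1 = 1
So 18 × -1 ≡ 1 (mod 19)
The inverse is -1 mod 19 = 18
Verification: 18 × 18 = 324 = 17 × 19 + 1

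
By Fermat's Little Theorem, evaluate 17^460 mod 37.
By Fermat: 17^{36} ≡ 1 (mod 37). 460 ≡ 28 (mod 36). So 17^{460} ≡ 17^{28} ≡ 9 (mod 37)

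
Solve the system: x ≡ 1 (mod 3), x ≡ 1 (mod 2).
M = 3 × 2 = 6. M₁ = 2, y₁ ≡ 2 (mod 3). M₂ = 3, y₂ ≡ 1 (mod 2). x = 1×2×2 + 1×3×1 ≡ 1 (mod 6)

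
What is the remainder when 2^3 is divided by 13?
3 = 2 + 1 (binary 11). Repeated squaring mod 13: 2^1 ≡ 2; 2^2 ≡ 2² = 4 ≡ 4. Multiply: 2^3 = 2^2 × 2^1 ≡ 4 × 2 (mod 13): 4 × 2 = 8 ≡ 8. So 2^3 ≡ 8 (mod 13).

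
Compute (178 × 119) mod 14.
0

(178 × 119) = 21182
21182 mod 14 = 0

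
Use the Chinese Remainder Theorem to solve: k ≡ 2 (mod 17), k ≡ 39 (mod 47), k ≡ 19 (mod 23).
6666

Using the Chinese Remainder Theorem:
M = product of moduli = 18377
For equation 1: M_1 = 1081, 1081 ≡ 10 (mod 17), inverse of 1081 mod 17 is 12 (check: 10 × 12 = 120 ≡ 1 (mod 17))
For equation 2: M_2 = 391, 391 ≡ 15 (mod 47), inverse of 391 mod 47 is 22 (check: 15 × 22 = 330 ≡ 1 (mod 47))
For equation 3: M_3 = 799, 799 ≡ 17 (mod 23), inverse of 799 mod 23 is 19 (check: 17 × 19 = 323 ≡ 1 (mod 23))
Combine: k ≡ Σ r_i×M_i×(M_i⁻¹ mod m_i) = 2×1081×12 + 39×391×22 + 19×799×19 = 25944 + 335478 + 288439 = 649861
649861 mod 18377 = 6666
k ≡ 6666 (mod 18377)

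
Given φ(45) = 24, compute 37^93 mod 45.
By Euler: 37^{24} ≡ 1 (mod 45) since gcd(37, 45) = 1. 93 = 3×24 + 21. So 37^{93} ≡ 37^{21} ≡ 37 (mod 45)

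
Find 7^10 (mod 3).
7 ≡ 1 (mod 3). 10 = 8 + 2 (binary 1010). Repeated squaring mod 3: 1^1 ≡ 1; 1^2 ≡ 1² = 1 ≡ 1; 1^4 ≡ 1² = 1 ≡ 1; 1^8 ≡ 1² = 1 ≡ 1. Multiply: 7^10 ≡ 1^8 × 1^2 ≡ 1 × 1 (mod 3): 1 × 1 = 1 ≡ 1. So 7^10 ≡ 1 (mod 3).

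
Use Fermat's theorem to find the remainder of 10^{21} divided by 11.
10

By Fermat's Little Theorem, a^(p-1) ≡ 1 (mod p) for prime p and gcd(a, p) = 1
Here p = 11, so 10^10 ≡ 1 (mod 11)
We can reduce the exponent: 21 mod 10 = 1
So 10^21 ≡ 10^1 (mod 11)
Computing: 10^1 mod 11 = 10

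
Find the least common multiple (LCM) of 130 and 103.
13390

First find GCD(130, 103) using the Euclidean algorithm:
130 = 1 × 103 + 27
103 = 3 × 27 + 22
27 = 1 × 22 + 5
22 = 4 × 5 + 2
5 = 2 × 2 + 1
2 = 2 × 1 + 0
GCD(130, 103) = 1

LCM formula: LCM(a, b) = (a × b) / GCD(a, b)
LCM(130, 103) = (130 × 103) / 1
LCM(130, 103) = 13390 / 1
LCM(130, 103) = 13390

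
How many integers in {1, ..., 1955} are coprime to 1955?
1408

Prime factorization: 1955 = 5 × 17 × 23
Using the formula φ(n) = n × Π(1 - 1/p) for each prime factor p:
φ(1955) = 1955 × (1 - 1/5) × (1 - 1/17) × (1 - 1/23)
φ(1955) = 1408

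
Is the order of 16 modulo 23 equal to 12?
No, the actual order is 11, not 12.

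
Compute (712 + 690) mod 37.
33

(712 + 690) = 1402
1402 mod 37 = 33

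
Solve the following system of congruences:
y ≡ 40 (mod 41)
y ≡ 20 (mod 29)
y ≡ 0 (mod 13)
9880

Using the Chinese Remainder Theorem:
M = product of moduli = 15457
For equation 1: M_1 = 377, 377 ≡ 8 (mod 41), inverse of 377 mod 41 is 36 (check: 8 × 36 = 288 ≡ 1 (mod 41))
For equation 2: M_2 = 533, 533 ≡ 11 (mod 29), inverse of 533 mod 29 is 8 (check: 11 × 8 = 88 ≡ 1 (mod 29))
For equation 3: M_3 = 1189, 1189 ≡ 6 (mod 13), inverse of 1189 mod 13 is 11 (check: 6 × 11 = 66 ≡ 1 (mod 13))
Combine: y ≡ Σ r_i×M_i×(M_i⁻¹ mod m_i) = 40×377×36 + 20×533×8 + 0×1189×11 = 542880 + 85280 + 0 = 628160
628160 mod 15457 = 9880
y ≡ 9880 (mod 15457)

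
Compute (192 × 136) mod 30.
12

(192 × 136) = 26112
26112 mod 30 = 12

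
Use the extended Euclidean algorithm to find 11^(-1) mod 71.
Extended GCD: 11(13) + 71(-2) = 1. So 11^(-1) ≡ 13 ≡ 13 (mod 71). Verify: 11 × 13 = 143 ≡ 1 (mod 71)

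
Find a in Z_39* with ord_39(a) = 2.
14 has order 2 mod 39 since 14^{2} ≡ 1 (mod 39) and no smaller power works.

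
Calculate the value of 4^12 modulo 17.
Using repeated squaring. 12 = 8 + 4 (binary 1100). Repeated squaring mod 17: 4^1 ≡ 4; 4^2 ≡ 4² = 16 ≡ 16; 4^4 ≡ 16² = 256 ≡ 1; 4^8 ≡ 1² = 1 ≡ 1. Multiply: 4^12 = 4^8 × 4^4 ≡ 1 × 1 (mod 17): 1 × 1 = 1 ≡ 1. So 4^12 ≡ 1 (mod 17).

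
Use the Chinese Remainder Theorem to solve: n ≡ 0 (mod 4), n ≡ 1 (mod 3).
M = 4 × 3 = 12. M₁ = 3, y₁ ≡ 3 (mod 4). M₂ = 4, y₂ ≡ 1 (mod 3). n = 0×3×3 + 1×4×1 ≡ 4 (mod 12)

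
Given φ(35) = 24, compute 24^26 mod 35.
By Euler: 24^{24} ≡ 1 (mod 35) since gcd(24, 35) = 1. 26 = 1×24 + 2. So 24^{26} ≡ 24^{2} ≡ 16 (mod 35)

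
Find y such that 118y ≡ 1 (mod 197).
118^(-1) ≡ 192 (mod 197). Verification: 118 × 192 = 22656 ≡ 1 (mod 197)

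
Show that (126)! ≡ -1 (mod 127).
(126)! mod 127 = 126. Since this equals -1 (mod 127), Wilson confirms 127 is prime.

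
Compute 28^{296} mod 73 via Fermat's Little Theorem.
16

By Fermat's Little Theorem, a^(p-1) ≡ 1 (mod p) for prime p and gcd(a, p) = 1
Here p = 73, so 28^72 ≡ 1 (mod 73)
We can reduce the exponent: 296 mod 72 = 8
So 28^296 ≡ 28^8 (mod 73)
Computing: 28^8 mod 73 = 16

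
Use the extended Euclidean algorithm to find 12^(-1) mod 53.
Extended GCD: 12(-22) + 53(5) = 1. So 12^(-1) ≡ 31 ≡ 31 (mod 53). Verify: 12 × 31 = 372 ≡ 1 (mod 53)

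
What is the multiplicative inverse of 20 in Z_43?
20^(-1) ≡ 28 (mod 43). Verification: 20 × 28 = 560 ≡ 1 (mod 43)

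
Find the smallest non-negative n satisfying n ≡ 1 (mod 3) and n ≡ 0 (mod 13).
M = 3 × 13 = 39. M₁ = 13, y₁ ≡ 1 (mod 3). M₂ = 3, y₂ ≡ 9 (mod 13). n = 1×13×1 + 0×3×9 ≡ 13 (mod 39)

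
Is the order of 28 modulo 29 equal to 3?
No, the actual order is 2, not 3.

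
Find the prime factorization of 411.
3 × 137

Divide by primes starting from smallest:
411 ÷ 3 = 137
137 ÷ 137 = 1

411 = 3 × 137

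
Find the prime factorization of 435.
3 × 5 × 29

Divide by primes starting from smallest:
435 ÷ 3 = 145
145 ÷ 5 = 29
29 ÷ 29 = 1

435 = 3 × 5 × 29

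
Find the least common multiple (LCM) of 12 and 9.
36

First find GCD(12, 9) using the Euclidean algorithm:
12 = 1 × 9 + 3
9 = 3 × 3 + 0
GCD(12, 9) = 3

LCM formula: LCM(a, b) = (a × b) / GCD(a, b)
LCM(12, 9) = (12 × 9) / 3
LCM(12, 9) = 108 / 3
LCM(12, 9) = 36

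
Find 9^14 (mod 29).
Using repeated squaring. 14 = 8 + 4 + 2 (binary 1110). Repeated squaring mod 29: 9^1 ≡ 9; 9^2 ≡ 9² = 81 ≡ 23; 9^4 ≡ 23² = 529 ≡ 7; 9^8 ≡ 7² = 49 ≡ 20. Multiply: 9^14 = 9^8 × 9^4 × 9^2 ≡ 20 × 7 × 23 (mod 29): 20 × 7 = 140 ≡ 24; 24 × 23 = 552 ≡ 1. So 9^14 ≡ 1 (mod 29).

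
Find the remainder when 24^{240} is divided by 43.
By Fermat: 24^{42} ≡ 1 (mod 43). 240 = 5×42 + 30. So 24^{240} ≡ 24^{30} ≡ 16 (mod 43)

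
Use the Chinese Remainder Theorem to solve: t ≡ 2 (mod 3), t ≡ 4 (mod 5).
M = 3 × 5 = 15. M₁ = 5, y₁ ≡ 2 (mod 3). M₂ = 3, y₂ ≡ 2 (mod 5). t = 2×5×2 + 4×3×2 ≡ 14 (mod 15)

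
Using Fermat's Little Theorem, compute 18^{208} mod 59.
25

By Fermat's Little Theorem, a^(p-1) ≡ 1 (mod p) for prime p and gcd(a, p) = 1
Here p = 59, so 18^58 ≡ 1 (mod 59)
We can reduce the exponent: 208 mod 58 = 34
So 18^208 ≡ 18^34 (mod 59)
Computing: 18^34 mod 59 = 25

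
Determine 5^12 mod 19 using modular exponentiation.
Using repeated squaring. 12 = 8 + 4 (binary 1100). Repeated squaring mod 19: 5^1 ≡ 5; 5^2 ≡ 5² = 25 ≡ 6; 5^4 ≡ 6² = 36 ≡ 17; 5^8 ≡ 17² = 289 ≡ 4. Multiply: 5^12 = 5^8 × 5^4 ≡ 4 × 17 (mod 19): 4 × 17 = 68 ≡ 11. So 5^12 ≡ 11 (mod 19).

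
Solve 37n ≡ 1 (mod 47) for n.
14

Using Extended Euclidean Algorithm:
gcd(37, 47) = 1
Bezout coefficients: 37 × 14 + 47 × -11 = 1
So 37 × 14 ≡ 1 (mod 47)
The inverse is 14 mod 47 = 14
Verification: 37 × 14 = 518 = 11 × 47 + 1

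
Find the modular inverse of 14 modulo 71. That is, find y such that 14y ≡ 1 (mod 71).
66

Using Extended Euclidean Algorithm:
gcd(14, 71) = 1
Bezout coefficients: 14 × -5 + 71 × 1 = 1
So 14 × -5 ≡ 1 (mod 71)
The inverse is -5 mod 71 = 66
Verification: 14 × 66 = 924 = 13 × 71 + 1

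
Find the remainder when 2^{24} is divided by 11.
By Fermat: 2^{10} ≡ 1 (mod 11). 24 = 2×10 + 4. So 2^{24} ≡ 2^{4} ≡ 5 (mod 11)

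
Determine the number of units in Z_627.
360

Prime factorization: 627 = 3 × 11 × 19
Using the formula φ(n) = n × Π(1 - 1/p) for each prime factor p:
φ(627) = 627 × (1 - 1/3) × (1 - 1/11) × (1 - 1/19)
φ(627) = 360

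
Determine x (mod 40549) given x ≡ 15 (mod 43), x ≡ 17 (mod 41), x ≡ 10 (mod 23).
10636

Using the Chinese Remainder Theorem:
M = product of moduli = 40549
For equation 1: M_1 = 943, 943 ≡ 40 (mod 43), inverse of 943 mod 43 is 14 (check: 40 × 14 = 560 ≡ 1 (mod 43))
For equation 2: M_2 = 989, 989 ≡ 5 (mod 41), inverse of 989 mod 41 is 33 (check: 5 × 33 = 165 ≡ 1 (mod 41))
For equation 3: M_3 = 1763, 1763 ≡ 15 (mod 23), inverse of 1763 mod 23 is 20 (check: 15 × 20 = 300 ≡ 1 (mod 23))
Combine: x ≡ Σ r_i×M_i×(M_i⁻¹ mod m_i) = 15×943×14 + 17×989×33 + 10×1763×20 = 198030 + 554829 + 352600 = 1105459
1105459 mod 40549 = 10636
x ≡ 10636 (mod 40549)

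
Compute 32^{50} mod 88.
56

Using successive squaring:
Binary expansion of 50: 110010
Powers of 32 mod 88 (each is the square of the previous):
  32^1 ≡ 32 (mod 88)
  32^2 ≡ 32² = 1024 ≡ 56 (mod 88)
  32^4 ≡ 56² = 3136 ≡ 56 (mod 88)
  32^8 ≡ 56² = 3136 ≡ 56 (mod 88)
  32^16 ≡ 56² = 3136 ≡ 56 (mod 88)
  32^32 ≡ 56² = 3136 ≡ 56 (mod 88)
50 = 32 + 16 + 2, so 32^50 = 32^32 × 32^16 × 32^2 ≡ 56 × 56 × 56 (mod 88)
Multiplying step by step:
  56 × 56 = 3136 ≡ 56 (mod 88)
  56 × 56 = 3136 ≡ 56 (mod 88)
Result: 32^50 ≡ 56 (mod 88)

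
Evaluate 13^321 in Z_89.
Using Fermat: 13^{88} ≡ 1 (mod 89). 321 ≡ 57 (mod 88). So 13^{321} ≡ 13^{57} ≡ 70 (mod 89)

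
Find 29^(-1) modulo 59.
57

Using Extended Euclidean Algorithm:
gcd(29, 59) = 1
Bezout coefficients: 29 × -2 + 59 × 1 = 1
So 29 × -2 ≡ 1 (mod 59)
The inverse is -2 mod 59 = 57
Verification: 29 × 57 = 1653 = 28 × 59 + 1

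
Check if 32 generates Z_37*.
p - 1 = 36 has prime divisors 2, 3. Check 32^(36/q) mod 37 for each: 32^(36/2) = 32^18 ≡ 36, 32^(36/3) = 32^12 ≡ 10 (mod 37). None of these is 1, so 32 has order 36 = φ(37), so it is a primitive root mod 37.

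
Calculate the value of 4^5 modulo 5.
5 = 4 + 1 (binary 101). Repeated squaring mod 5: 4^1 ≡ 4; 4^2 ≡ 4² = 16 ≡ 1; 4^4 ≡ 1² = 1 ≡ 1. Multiply: 4^5 = 4^4 × 4^1 ≡ 1 × 4 (mod 5): 1 × 4 = 4 ≡ 4. So 4^5 ≡ 4 (mod 5).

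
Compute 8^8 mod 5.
8 ≡ 3 (mod 5). 8 = 8 (binary 1000). Repeated squaring mod 5: 3^1 ≡ 3; 3^2 ≡ 3² = 9 ≡ 4; 3^4 ≡ 4² = 16 ≡ 1; 3^8 ≡ 1² = 1 ≡ 1. So 8^8 ≡ 1 (mod 5).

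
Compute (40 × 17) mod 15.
5

(40 × 17) = 680
680 mod 15 = 5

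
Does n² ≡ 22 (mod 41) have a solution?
By Euler's criterion: 22^{20} ≡ 40 (mod 41). Since this equals -1 (≡ 40), 22 is not a QR.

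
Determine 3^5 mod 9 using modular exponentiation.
5 = 4 + 1 (binary 101). Repeated squaring mod 9: 3^1 ≡ 3; 3^2 ≡ 3² = 9 ≡ 0; 3^4 ≡ 0² = 0 ≡ 0. Multiply: 3^5 = 3^4 × 3^1 ≡ 0 × 3 (mod 9): 0 × 3 = 0 ≡ 0. So 3^5 ≡ 0 (mod 9).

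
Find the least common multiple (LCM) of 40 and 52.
520

First find GCD(40, 52) using the Euclidean algorithm:
40 = 0 × 52 + 40
52 = 1 × 40 + 12
40 = 3 × 12 + 4
12 = 3 × 4 + 0
GCD(40, 52) = 4

LCM formula: LCM(a, b) = (a × b) / GCD(a, b)
LCM(40, 52) = (40 × 52) / 4
LCM(40, 52) = 2080 / 4
LCM(40, 52) = 520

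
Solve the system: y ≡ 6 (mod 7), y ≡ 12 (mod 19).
M = 7 × 19 = 133. M₁ = 19, y₁ ≡ 3 (mod 7). M₂ = 7, y₂ ≡ 11 (mod 19). y = 6×19×3 + 12×7×11 ≡ 69 (mod 133)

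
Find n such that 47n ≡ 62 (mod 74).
58

Since gcd(47, 74) = 1 divides 62, a solution exists.
Multiply both sides by the inverse of 47 mod 74:
  47^(-1) mod 74 = 63
  x ≡ 63 × 62 ≡ 3906 ≡ 58 (mod 74)
Verification: 47 × 58 = 2726 = 36 × 74 + 62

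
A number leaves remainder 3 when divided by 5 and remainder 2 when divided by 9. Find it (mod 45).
M = 5 × 9 = 45. M₁ = 9, y₁ ≡ 4 (mod 5). M₂ = 5, y₂ ≡ 2 (mod 9). x = 3×9×4 + 2×5×2 ≡ 38 (mod 45)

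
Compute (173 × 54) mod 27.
0

(173 × 54) = 9342
9342 mod 27 = 0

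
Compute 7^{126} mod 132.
37

Using successive squaring:
Binary expansion of 126: 1111110
Powers of 7 mod 132 (each is the square of the previous):
  7^1 ≡ 7 (mod 132)
  7^2 ≡ 7² = 49 ≡ 49 (mod 132)
  7^4 ≡ 49² = 2401 ≡ 25 (mod 132)
  7^8 ≡ 25² = 625 ≡ 97 (mod 132)
  7^16 ≡ 97² = 9409 ≡ 37 (mod 132)
  7^32 ≡ 37² = 1369 ≡ 49 (mod 132)
  7^64 ≡ 49² = 2401 ≡ 25 (mod 132)
126 = 64 + 32 + 16 + 8 + 4 + 2, so 7^126 = 7^64 × 7^32 × 7^16 × 7^8 × 7^4 × 7^2 ≡ 25 × 49 × 37 × 97 × 25 × 49 (mod 132)
Multiplying step by step:
  25 × 49 = 1225 ≡ 37 (mod 132)
  37 × 37 = 1369 ≡ 49 (mod 132)
  49 × 97 = 4753 ≡ 1 (mod 132)
  1 × 25 = 25 ≡ 25 (mod 132)
  25 × 49 = 1225 ≡ 37 (mod 132)
Result: 7^126 ≡ 37 (mod 132)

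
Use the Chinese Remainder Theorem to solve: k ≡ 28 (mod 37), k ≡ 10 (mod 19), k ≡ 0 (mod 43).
24596

Using the Chinese Remainder Theorem:
M = product of moduli = 30229
For equation 1: M_1 = 817, 817 ≡ 3 (mod 37), inverse of 817 mod 37 is 25 (check: 3 × 25 = 75 ≡ 1 (mod 37))
For equation 2: M_2 = 1591, 1591 ≡ 14 (mod 19), inverse of 1591 mod 19 is 15 (check: 14 × 15 = 210 ≡ 1 (mod 19))
For equation 3: M_3 = 703, 703 ≡ 15 (mod 43), inverse of 703 mod 43 is 23 (check: 15 × 23 = 345 ≡ 1 (mod 43))
Combine: k ≡ Σ r_i×M_i×(M_i⁻¹ mod m_i) = 28×817×25 + 10×1591×15 + 0×703×23 = 571900 + 238650 + 0 = 810550
810550 mod 30229 = 24596
k ≡ 24596 (mod 30229)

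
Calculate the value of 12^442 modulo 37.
Using Fermat: 12^{36} ≡ 1 (mod 37). 442 ≡ 10 (mod 36). So 12^{442} ≡ 12^{10} ≡ 12 (mod 37)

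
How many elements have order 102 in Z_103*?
Number of primitive roots mod 103 = φ(102) = 32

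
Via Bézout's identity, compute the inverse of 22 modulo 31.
Extended GCD: 22(-7) + 31(5) = 1. So 22^(-1) ≡ 24 ≡ 24 (mod 31). Verify: 22 × 24 = 528 ≡ 1 (mod 31)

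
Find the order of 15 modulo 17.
Powers of 15 mod 17: 15^1≡15, 15^2≡4, 15^3≡9, 15^4≡16, 15^5≡2, 15^6≡13, 15^7≡8, 15^8≡1. Order = 8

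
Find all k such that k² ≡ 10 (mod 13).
The square roots of 10 mod 13 are 7 and 6. Verify: 7² = 49 ≡ 10 (mod 13)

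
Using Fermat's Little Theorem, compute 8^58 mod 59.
By Fermat's Little Theorem, 8^{58} ≡ 1 (mod 59) since 59 is prime and gcd(8, 59) = 1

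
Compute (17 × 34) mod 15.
8

(17 × 34) = 578
578 mod 15 = 8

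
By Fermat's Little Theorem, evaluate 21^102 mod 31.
By Fermat: 21^{30} ≡ 1 (mod 31). 102 = 3×30 + 12. So 21^{102} ≡ 21^{12} ≡ 4 (mod 31)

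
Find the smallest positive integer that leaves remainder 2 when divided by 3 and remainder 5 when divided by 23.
M = 3 × 23 = 69. M₁ = 23, y₁ ≡ 2 (mod 3). M₂ = 3, y₂ ≡ 8 (mod 23). y = 2×23×2 + 5×3×8 ≡ 5 (mod 69). The smallest positive such number is 5.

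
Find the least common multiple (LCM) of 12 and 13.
156

First find GCD(12, 13) using the Euclidean algorithm:
12 = 0 × 13 + 12
13 = 1 × 12 + 1
12 = 12 × 1 + 0
GCD(12, 13) = 1

LCM formula: LCM(a, b) = (a × b) / GCD(a, b)
LCM(12, 13) = (12 × 13) / 1
LCM(12, 13) = 156 / 1
LCM(12, 13) = 156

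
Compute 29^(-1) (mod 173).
29^(-1) ≡ 6 (mod 173). Verification: 29 × 6 = 174 ≡ 1 (mod 173)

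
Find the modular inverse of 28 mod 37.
28^(-1) ≡ 4 (mod 37). Verification: 28 × 4 = 112 ≡ 1 (mod 37)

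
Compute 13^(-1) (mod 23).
13^(-1) ≡ 16 (mod 23). Verification: 13 × 16 = 208 ≡ 1 (mod 23)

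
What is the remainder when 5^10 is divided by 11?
10 = 8 + 2 (binary 1010). Repeated squaring mod 11: 5^1 ≡ 5; 5^2 ≡ 5² = 25 ≡ 3; 5^4 ≡ 3² = 9 ≡ 9; 5^8 ≡ 9² = 81 ≡ 4. Multiply: 5^10 = 5^8 × 5^2 ≡ 4 × 3 (mod 11): 4 × 3 = 12 ≡ 1. So 5^10 ≡ 1 (mod 11).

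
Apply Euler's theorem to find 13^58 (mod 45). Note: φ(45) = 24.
By Euler: 13^{24} ≡ 1 (mod 45) since gcd(13, 45) = 1. 58 = 2×24 + 10. So 13^{58} ≡ 13^{10} ≡ 4 (mod 45)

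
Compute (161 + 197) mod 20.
18

(161 + 197) = 358
358 mod 20 = 18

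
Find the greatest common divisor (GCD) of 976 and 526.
2

Using the Euclidean algorithm:
976 = 1 × 526 + 450
526 = 1 × 450 + 76
450 = 5 × 76 + 70
76 = 1 × 70 + 6
70 = 11 × 6 + 4
6 = 1 × 4 + 2
4 = 2 × 2 + 0

GCD(976, 526) = 2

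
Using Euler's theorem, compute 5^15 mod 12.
By Euler: 5^{4} ≡ 1 (mod 12) since gcd(5, 12) = 1. 15 = 3×4 + 3. So 5^{15} ≡ 5^{3} ≡ 5 (mod 12)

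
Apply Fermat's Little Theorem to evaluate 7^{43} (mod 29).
7

By Fermat's Little Theorem, a^(p-1) ≡ 1 (mod p) for prime p and gcd(a, p) = 1
Here p = 29, so 7^28 ≡ 1 (mod 29)
We can reduce the exponent: 43 mod 28 = 15
So 7^43 ≡ 7^15 (mod 29)
Computing: 7^15 mod 29 = 7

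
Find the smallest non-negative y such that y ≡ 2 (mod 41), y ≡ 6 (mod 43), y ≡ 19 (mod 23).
3446

Using the Chinese Remainder Theorem:
M = product of moduli = 40549
For equation 1: M_1 = 989, 989 ≡ 5 (mod 41), inverse of 989 mod 41 is 33 (check: 5 × 33 = 165 ≡ 1 (mod 41))
For equation 2: M_2 = 943, 943 ≡ 40 (mod 43), inverse of 943 mod 43 is 14 (check: 40 × 14 = 560 ≡ 1 (mod 43))
For equation 3: M_3 = 1763, 1763 ≡ 15 (mod 23), inverse of 1763 mod 23 is 20 (check: 15 × 20 = 300 ≡ 1 (mod 23))
Combine: y ≡ Σ r_i×M_i×(M_i⁻¹ mod m_i) = 2×989×33 + 6×943×14 + 19×1763×20 = 65274 + 79212 + 669940 = 814426
814426 mod 40549 = 3446
y ≡ 3446 (mod 40549)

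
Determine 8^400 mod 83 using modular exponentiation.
Using Fermat: 8^{82} ≡ 1 (mod 83). 400 ≡ 72 (mod 82). So 8^{400} ≡ 8^{72} ≡ 27 (mod 83)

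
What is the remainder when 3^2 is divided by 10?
2 = 2 (binary 10). Repeated squaring mod 10: 3^1 ≡ 3; 3^2 ≡ 3² = 9 ≡ 9. So 3^2 ≡ 9 (mod 10).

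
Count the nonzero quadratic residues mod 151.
For prime 151, there are (p-1)/2 = (151-1)/2 = 75 quadratic residues (excluding 0).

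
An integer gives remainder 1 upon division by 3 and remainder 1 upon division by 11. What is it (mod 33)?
M = 3 × 11 = 33. M₁ = 11, y₁ ≡ 2 (mod 3). M₂ = 3, y₂ ≡ 4 (mod 11). m = 1×11×2 + 1×3×4 ≡ 1 (mod 33). The smallest positive such number is 1.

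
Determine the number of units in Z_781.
700

Prime factorization: 781 = 11 × 71
Using the formula φ(n) = n × Π(1 - 1/p) for each prime factor p:
φ(781) = 781 × (1 - 1/11) × (1 - 1/71)
φ(781) = 700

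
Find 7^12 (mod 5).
Using Fermat: 7^{4} ≡ 1 (mod 5). 12 ≡ 0 (mod 4). So 7^{12} ≡ 7^{0} ≡ 1 (mod 5)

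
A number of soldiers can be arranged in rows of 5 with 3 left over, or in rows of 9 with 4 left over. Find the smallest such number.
M = 5 × 9 = 45. M₁ = 9, y₁ ≡ 4 (mod 5). M₂ = 5, y₂ ≡ 2 (mod 9). r = 3×9×4 + 4×5×2 ≡ 13 (mod 45). The smallest positive such number is 13.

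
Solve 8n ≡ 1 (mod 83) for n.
8^(-1) ≡ 52 (mod 83). Verification: 8 × 52 = 416 ≡ 1 (mod 83)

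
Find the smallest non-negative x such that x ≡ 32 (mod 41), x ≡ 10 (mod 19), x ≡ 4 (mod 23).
8560

Using the Chinese Remainder Theorem:
M = product of moduli = 17917
For equation 1: M_1 = 437, 437 ≡ 27 (mod 41), inverse of 437 mod 41 is 38 (check: 27 × 38 = 1026 ≡ 1 (mod 41))
For equation 2: M_2 = 943, 943 ≡ 12 (mod 19), inverse of 943 mod 19 is 8 (check: 12 × 8 = 96 ≡ 1 (mod 19))
For equation 3: M_3 = 779, 779 ≡ 20 (mod 23), inverse of 779 mod 23 is 15 (check: 20 × 15 = 300 ≡ 1 (mod 23))
Combine: x ≡ Σ r_i×M_i×(M_i⁻¹ mod m_i) = 32×437×38 + 10×943×8 + 4×779×15 = 531392 + 75440 + 46740 = 653572
653572 mod 17917 = 8560
x ≡ 8560 (mod 17917)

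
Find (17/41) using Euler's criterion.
(17/41) = 17^{20} mod 41 = -1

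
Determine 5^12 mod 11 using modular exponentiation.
Using Fermat: 5^{10} ≡ 1 (mod 11). 12 ≡ 2 (mod 10). So 5^{12} ≡ 5^{2} ≡ 3 (mod 11)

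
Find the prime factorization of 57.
3 × 19

Divide by primes starting from smallest:
57 ÷ 3 = 19
19 ÷ 19 = 1

57 = 3 × 19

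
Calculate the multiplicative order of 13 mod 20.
Powers of 13 mod 20: 13^1≡13, 13^2≡9, 13^3≡17, 13^4≡1. Order = 4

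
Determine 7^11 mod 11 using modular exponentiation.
Using Fermat: 7^{10} ≡ 1 (mod 11). 11 ≡ 1 (mod 10). So 7^{11} ≡ 7^{1} ≡ 7 (mod 11)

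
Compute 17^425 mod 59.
Using Fermat: 17^{58} ≡ 1 (mod 59). 425 ≡ 19 (mod 58). So 17^{425} ≡ 17^{19} ≡ 5 (mod 59)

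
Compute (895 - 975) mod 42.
4

(895 - 975) = -80
-80 mod 42 = 4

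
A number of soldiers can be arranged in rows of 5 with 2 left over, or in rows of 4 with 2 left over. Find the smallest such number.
M = 5 × 4 = 20. M₁ = 4, y₁ ≡ 4 (mod 5). M₂ = 5, y₂ ≡ 1 (mod 4). r = 2×4×4 + 2×5×1 ≡ 2 (mod 20). The smallest positive such number is 2.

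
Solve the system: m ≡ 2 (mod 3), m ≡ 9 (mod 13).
M = 3 × 13 = 39. M₁ = 13, y₁ ≡ 1 (mod 3). M₂ = 3, y₂ ≡ 9 (mod 13). m = 2×13×1 + 9×3×9 ≡ 35 (mod 39)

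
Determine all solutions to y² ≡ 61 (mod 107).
The square roots of 61 mod 107 are 75 and 32. Verify: 75² = 5625 ≡ 61 (mod 107)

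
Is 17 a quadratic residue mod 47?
By Euler's criterion: 17^{23} ≡ 1 (mod 47). Since this equals 1, 17 is a QR.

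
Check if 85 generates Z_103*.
p - 1 = 102 has prime divisors 2, 3, 17. Check 85^(102/q) mod 103 for each: 85^(102/2) = 85^51 ≡ 102, 85^(102/3) = 85^34 ≡ 46, 85^(102/17) = 85^6 ≡ 79 (mod 103). None of these is 1, so 85 has order 102 = φ(103), so it is a primitive root mod 103.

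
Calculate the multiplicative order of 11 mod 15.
Powers of 11 mod 15: 11^1≡11, 11^2≡1. Order = 2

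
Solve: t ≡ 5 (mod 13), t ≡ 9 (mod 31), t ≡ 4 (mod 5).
M = 13 × 31 × 5 = 2015. M₁ = 155, y₁ ≡ 12 (mod 13). M₂ = 65, y₂ ≡ 21 (mod 31). M₃ = 403, y₃ ≡ 2 (mod 5). t = 5×155×12 + 9×65×21 + 4×403×2 ≡ 629 (mod 2015)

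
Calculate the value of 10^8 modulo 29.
8 = 8 (binary 1000). Repeated squaring mod 29: 10^1 ≡ 10; 10^2 ≡ 10² = 100 ≡ 13; 10^4 ≡ 13² = 169 ≡ 24; 10^8 ≡ 24² = 576 ≡ 25. So 10^8 ≡ 25 (mod 29).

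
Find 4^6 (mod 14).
6 = 4 + 2 (binary 110). Repeated squaring mod 14: 4^1 ≡ 4; 4^2 ≡ 4² = 16 ≡ 2; 4^4 ≡ 2² = 4 ≡ 4. Multiply: 4^6 = 4^4 × 4^2 ≡ 4 × 2 (mod 14): 4 × 2 = 8 ≡ 8. So 4^6 ≡ 8 (mod 14).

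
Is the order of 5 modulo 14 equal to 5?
No, the actual order is 6, not 5.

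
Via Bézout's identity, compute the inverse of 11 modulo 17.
Extended GCD: 11(-3) + 17(2) = 1. So 11^(-1) ≡ 14 ≡ 14 (mod 17). Verify: 11 × 14 = 154 ≡ 1 (mod 17)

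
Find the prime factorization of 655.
5 × 131

Divide by primes starting from smallest:
655 ÷ 5 = 131
131 ÷ 131 = 1

655 = 5 × 131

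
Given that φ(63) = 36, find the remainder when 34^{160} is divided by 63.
By Euler: 34^{36} ≡ 1 (mod 63) since gcd(34, 63) = 1. 160 = 4×36 + 16. So 34^{160} ≡ 34^{16} ≡ 43 (mod 63)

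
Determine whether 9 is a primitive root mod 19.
p - 1 = 18 has prime divisors 2, 3. Check 9^(18/q) mod 19 for each: 9^(18/2) = 9^9 ≡ 1, 9^(18/3) = 9^6 ≡ 11 (mod 19). Since 9^9 ≡ 1 (mod 19), the order of 9 divides 9 (in fact the order is 9) ≠ 18, so it is not a primitive root.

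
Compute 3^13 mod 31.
Using repeated squaring. 13 = 8 + 4 + 1 (binary 1101). Repeated squaring mod 31: 3^1 ≡ 3; 3^2 ≡ 3² = 9 ≡ 9; 3^4 ≡ 9² = 81 ≡ 19; 3^8 ≡ 19² = 361 ≡ 20. Multiply: 3^13 = 3^8 × 3^4 × 3^1 ≡ 20 × 19 × 3 (mod 31): 20 × 19 = 380 ≡ 8; 8 × 3 = 24 ≡ 24. So 3^13 ≡ 24 (mod 31).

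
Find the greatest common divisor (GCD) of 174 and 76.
2

Using the Euclidean algorithm:
174 = 2 × 76 + 22
76 = 3 × 22 + 10
22 = 2 × 10 + 2
10 = 5 × 2 + 0

GCD(174, 76) = 2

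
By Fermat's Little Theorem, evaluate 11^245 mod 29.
By Fermat: 11^{28} ≡ 1 (mod 29). 245 = 8×28 + 21. So 11^{245} ≡ 11^{21} ≡ 17 (mod 29)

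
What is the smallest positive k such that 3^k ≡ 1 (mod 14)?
Powers of 3 mod 14: 3^1≡3, 3^2≡9, 3^3≡13, 3^4≡11, 3^5≡5, 3^6≡1. Order = 6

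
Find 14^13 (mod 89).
Using repeated squaring. 13 = 8 + 4 + 1 (binary 1101). Repeated squaring mod 89: 14^1 ≡ 14; 14^2 ≡ 14² = 196 ≡ 18; 14^4 ≡ 18² = 324 ≡ 57; 14^8 ≡ 57² = 3249 ≡ 45. Multiply: 14^13 = 14^8 × 14^4 × 14^1 ≡ 45 × 57 × 14 (mod 89): 45 × 57 = 2565 ≡ 73; 73 × 14 = 1022 ≡ 43. So 14^13 ≡ 43 (mod 89).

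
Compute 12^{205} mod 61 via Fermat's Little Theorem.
47

By Fermat's Little Theorem, a^(p-1) ≡ 1 (mod p) for prime p and gcd(a, p) = 1
Here p = 61, so 12^60 ≡ 1 (mod 61)
We can reduce the exponent: 205 mod 60 = 25
So 12^205 ≡ 12^25 (mod 61)
Computing: 12^25 mod 61 = 47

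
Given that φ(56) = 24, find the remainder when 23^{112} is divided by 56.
By Euler: 23^{24} ≡ 1 (mod 56) since gcd(23, 56) = 1. 112 = 4×24 + 16. So 23^{112} ≡ 23^{16} ≡ 9 (mod 56)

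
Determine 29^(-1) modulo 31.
29^(-1) ≡ 15 (mod 31). Verification: 29 × 15 = 435 ≡ 1 (mod 31)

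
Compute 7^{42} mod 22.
5

Using successive squaring:
Binary expansion of 42: 101010
Powers of 7 mod 22 (each is the square of the previous):
  7^1 ≡ 7 (mod 22)
  7^2 ≡ 7² = 49 ≡ 5 (mod 22)
  7^4 ≡ 5² = 25 ≡ 3 (mod 22)
  7^8 ≡ 3² = 9 ≡ 9 (mod 22)
  7^16 ≡ 9² = 81 ≡ 15 (mod 22)
  7^32 ≡ 15² = 225 ≡ 5 (mod 22)
42 = 32 + 8 + 2, so 7^42 = 7^32 × 7^8 × 7^2 ≡ 5 × 9 × 5 (mod 22)
Multiplying step by step:
  5 × 9 = 45 ≡ 1 (mod 22)
  1 × 5 = 5 ≡ 5 (mod 22)
Result: 7^42 ≡ 5 (mod 22)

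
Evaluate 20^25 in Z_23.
Using Fermat: 20^{22} ≡ 1 (mod 23). 25 ≡ 3 (mod 22). So 20^{25} ≡ 20^{3} ≡ 19 (mod 23)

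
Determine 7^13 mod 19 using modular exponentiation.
Using repeated squaring. 13 = 8 + 4 + 1 (binary 1101). Repeated squaring mod 19: 7^1 ≡ 7; 7^2 ≡ 7² = 49 ≡ 11; 7^4 ≡ 11² = 121 ≡ 7; 7^8 ≡ 7² = 49 ≡ 11. Multiply: 7^13 = 7^8 × 7^4 × 7^1 ≡ 11 × 7 × 7 (mod 19): 11 × 7 = 77 ≡ 1; 1 × 7 = 7 ≡ 7. So 7^13 ≡ 7 (mod 19).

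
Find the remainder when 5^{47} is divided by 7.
By Fermat: 5^{6} ≡ 1 (mod 7). 47 = 7×6 + 5. So 5^{47} ≡ 5^{5} ≡ 3 (mod 7)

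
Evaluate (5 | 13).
(5/13) = 5^{6} mod 13 = -1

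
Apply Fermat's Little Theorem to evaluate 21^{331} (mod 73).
17

By Fermat's Little Theorem, a^(p-1) ≡ 1 (mod p) for prime p and gcd(a, p) = 1
Here p = 73, so 21^72 ≡ 1 (mod 73)
We can reduce the exponent: 331 mod 72 = 43
So 21^331 ≡ 21^43 (mod 73)
Computing: 21^43 mod 73 = 17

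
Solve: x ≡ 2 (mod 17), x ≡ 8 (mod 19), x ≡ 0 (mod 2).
M = 17 × 19 × 2 = 646. M₁ = 38, y₁ ≡ 13 (mod 17). M₂ = 34, y₂ ≡ 14 (mod 19). M₃ = 323, y₃ ≡ 1 (mod 2). x = 2×38×13 + 8×34×14 + 0×323×1 ≡ 274 (mod 646)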